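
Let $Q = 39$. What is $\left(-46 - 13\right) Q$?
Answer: $-2301$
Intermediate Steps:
$\left(-46 - 13\right) Q = \left(-46 - 13\right) 39 = \left(-59\right) 39 = -2301$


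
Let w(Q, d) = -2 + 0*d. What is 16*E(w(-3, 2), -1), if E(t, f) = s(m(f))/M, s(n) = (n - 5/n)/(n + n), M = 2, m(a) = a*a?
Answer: -16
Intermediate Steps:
m(a) = a**2
s(n) = (n - 5/n)/(2*n) (s(n) = (n - 5/n)/((2*n)) = (n - 5/n)*(1/(2*n)) = (n - 5/n)/(2*n))
w(Q, d) = -2 (w(Q, d) = -2 + 0 = -2)
E(t, f) = (-5 + f**4)/(4*f**4) (E(t, f) = ((-5 + (f**2)**2)/(2*(f**2)**2))/2 = ((-5 + f**4)/(2*f**4))*(1/2) = (-5 + f**4)/(4*f**4))
16*E(w(-3, 2), -1) = 16*((1/4)*(-5 + (-1)**4)/(-1)**4) = 16*((1/4)*1*(-5 + 1)) = 16*((1/4)*1*(-4)) = 16*(-1) = -16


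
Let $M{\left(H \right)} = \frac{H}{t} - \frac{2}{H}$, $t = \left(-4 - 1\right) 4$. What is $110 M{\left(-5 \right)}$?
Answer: $\frac{143}{2} \approx 71.5$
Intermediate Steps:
$t = -20$ ($t = \left(-5\right) 4 = -20$)
$M{\left(H \right)} = - \frac{2}{H} - \frac{H}{20}$ ($M{\left(H \right)} = \frac{H}{-20} - \frac{2}{H} = H \left(- \frac{1}{20}\right) - \frac{2}{H} = - \frac{H}{20} - \frac{2}{H} = - \frac{2}{H} - \frac{H}{20}$)
$110 M{\left(-5 \right)} = 110 \left(- \frac{2}{-5} - - \frac{1}{4}\right) = 110 \left(\left(-2\right) \left(- \frac{1}{5}\right) + \frac{1}{4}\right) = 110 \left(\frac{2}{5} + \frac{1}{4}\right) = 110 \cdot \frac{13}{20} = \frac{143}{2}$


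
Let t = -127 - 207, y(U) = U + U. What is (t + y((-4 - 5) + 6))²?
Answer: 115600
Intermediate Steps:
y(U) = 2*U
t = -334
(t + y((-4 - 5) + 6))² = (-334 + 2*((-4 - 5) + 6))² = (-334 + 2*(-9 + 6))² = (-334 + 2*(-3))² = (-334 - 6)² = (-340)² = 115600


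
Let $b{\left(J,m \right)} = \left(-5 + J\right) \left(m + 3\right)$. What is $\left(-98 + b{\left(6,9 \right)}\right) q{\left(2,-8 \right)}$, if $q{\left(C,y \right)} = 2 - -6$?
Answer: $-688$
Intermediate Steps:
$b{\left(J,m \right)} = \left(-5 + J\right) \left(3 + m\right)$
$q{\left(C,y \right)} = 8$ ($q{\left(C,y \right)} = 2 + 6 = 8$)
$\left(-98 + b{\left(6,9 \right)}\right) q{\left(2,-8 \right)} = \left(-98 + \left(-15 - 45 + 3 \cdot 6 + 6 \cdot 9\right)\right) 8 = \left(-98 + \left(-15 - 45 + 18 + 54\right)\right) 8 = \left(-98 + 12\right) 8 = \left(-86\right) 8 = -688$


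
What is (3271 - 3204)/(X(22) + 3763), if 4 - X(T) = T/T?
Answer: 67/3766 ≈ 0.017791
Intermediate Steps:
X(T) = 3 (X(T) = 4 - T/T = 4 - 1*1 = 4 - 1 = 3)
(3271 - 3204)/(X(22) + 3763) = (3271 - 3204)/(3 + 3763) = 67/3766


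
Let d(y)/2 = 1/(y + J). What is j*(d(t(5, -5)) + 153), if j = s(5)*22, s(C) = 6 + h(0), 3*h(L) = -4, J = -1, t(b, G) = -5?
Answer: 141064/9 ≈ 15674.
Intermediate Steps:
h(L) = -4/3 (h(L) = (1/3)*(-4) = -4/3)
s(C) = 14/3 (s(C) = 6 - 4/3 = 14/3)
j = 308/3 (j = (14/3)*22 = 308/3 ≈ 102.67)
d(y) = 2/(-1 + y) (d(y) = 2/(y - 1) = 2/(-1 + y))
j*(d(t(5, -5)) + 153) = 308*(2/(-1 - 5) + 153)/3 = 308*(2/(-6) + 153)/3 = 308*(2*(-1/6) + 153)/3 = 308*(-1/3 + 153)/3 = (308/3)*(458/3) = 141064/9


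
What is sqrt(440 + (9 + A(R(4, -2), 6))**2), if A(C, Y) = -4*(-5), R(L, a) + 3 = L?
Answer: sqrt(1281) ≈ 35.791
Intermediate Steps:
R(L, a) = -3 + L
A(C, Y) = 20
sqrt(440 + (9 + A(R(4, -2), 6))**2) = sqrt(440 + (9 + 20)**2) = sqrt(440 + 29**2) = sqrt(440 + 841) = sqrt(1281)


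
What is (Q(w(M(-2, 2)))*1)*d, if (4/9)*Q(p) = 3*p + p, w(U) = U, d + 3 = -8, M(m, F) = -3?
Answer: 297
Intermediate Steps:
d = -11 (d = -3 - 8 = -11)
Q(p) = 9*p (Q(p) = 9*(3*p + p)/4 = 9*(4*p)/4 = 9*p)
(Q(w(M(-2, 2)))*1)*d = ((9*(-3))*1)*(-11) = -27*1*(-11) = -27*(-11) = 297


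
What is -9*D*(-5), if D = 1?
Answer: 45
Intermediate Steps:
-9*D*(-5) = -9*1*(-5) = -9*(-5) = 45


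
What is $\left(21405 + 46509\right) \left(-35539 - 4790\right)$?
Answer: $-2738903706$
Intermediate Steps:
$\left(21405 + 46509\right) \left(-35539 - 4790\right) = 67914 \left(-40329\right) = -2738903706$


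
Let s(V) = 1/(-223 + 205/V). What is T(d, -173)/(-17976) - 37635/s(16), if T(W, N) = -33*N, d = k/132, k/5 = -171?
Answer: 94798308439/11984 ≈ 7.9104e+6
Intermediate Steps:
k = -855 (k = 5*(-171) = -855)
d = -285/44 (d = -855/132 = -855*1/132 = -285/44 ≈ -6.4773)
T(d, -173)/(-17976) - 37635/s(16) = -33*(-173)/(-17976) - 37635/((-1*16/(-205 + 223*16))) = 5709*(-1/17976) - 37635/((-1*16/(-205 + 3568))) = -1903/5992 - 37635/((-1*16/3363)) = -1903/5992 - 37635/((-1*16*1/3363)) = -1903/5992 - 37635/(-16/3363) = -1903/5992 - 37635*(-3363/16) = -1903/5992 + 126566505/16 = 94798308439/11984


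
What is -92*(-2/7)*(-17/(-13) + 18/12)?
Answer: 6716/91 ≈ 73.802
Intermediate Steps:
-92*(-2/7)*(-17/(-13) + 18/12) = -92*(-2*⅐)*(-17*(-1/13) + 18*(1/12)) = -(-184)*(17/13 + 3/2)/7 = -(-184)*73/(7*26) = -92*(-73/91) = 6716/91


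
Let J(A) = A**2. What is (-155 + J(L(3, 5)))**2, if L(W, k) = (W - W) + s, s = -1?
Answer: 23716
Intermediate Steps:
L(W, k) = -1 (L(W, k) = (W - W) - 1 = 0 - 1 = -1)
(-155 + J(L(3, 5)))**2 = (-155 + (-1)**2)**2 = (-155 + 1)**2 = (-154)**2 = 23716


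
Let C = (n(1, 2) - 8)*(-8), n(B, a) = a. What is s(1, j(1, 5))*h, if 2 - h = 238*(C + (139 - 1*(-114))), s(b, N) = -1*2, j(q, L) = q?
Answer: 143272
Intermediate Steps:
s(b, N) = -2
C = 48 (C = (2 - 8)*(-8) = -6*(-8) = 48)
h = -71636 (h = 2 - 238*(48 + (139 - 1*(-114))) = 2 - 238*(48 + (139 + 114)) = 2 - 238*(48 + 253) = 2 - 238*301 = 2 - 1*71638 = 2 - 71638 = -71636)
s(1, j(1, 5))*h = -2*(-71636) = 143272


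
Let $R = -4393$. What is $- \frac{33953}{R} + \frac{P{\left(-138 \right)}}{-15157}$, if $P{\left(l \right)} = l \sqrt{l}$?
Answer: $\frac{33953}{4393} + \frac{6 i \sqrt{138}}{659} \approx 7.7289 + 0.10696 i$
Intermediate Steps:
$P{\left(l \right)} = l^{\frac{3}{2}}$
$- \frac{33953}{R} + \frac{P{\left(-138 \right)}}{-15157} = - \frac{33953}{-4393} + \frac{\left(-138\right)^{\frac{3}{2}}}{-15157} = \left(-33953\right) \left(- \frac{1}{4393}\right) + - 138 i \sqrt{138} \left(- \frac{1}{15157}\right) = \frac{33953}{4393} + \frac{6 i \sqrt{138}}{659}$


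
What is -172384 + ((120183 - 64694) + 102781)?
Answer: -14114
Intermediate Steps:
-172384 + ((120183 - 64694) + 102781) = -172384 + (55489 + 102781) = -172384 + 158270 = -14114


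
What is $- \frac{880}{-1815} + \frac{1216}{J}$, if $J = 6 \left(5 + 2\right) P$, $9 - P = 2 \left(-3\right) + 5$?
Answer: $\frac{3904}{1155} \approx 3.3801$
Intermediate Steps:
$P = 10$ ($P = 9 - \left(2 \left(-3\right) + 5\right) = 9 - \left(-6 + 5\right) = 9 - -1 = 9 + 1 = 10$)
$J = 420$ ($J = 6 \left(5 + 2\right) 10 = 6 \cdot 7 \cdot 10 = 42 \cdot 10 = 420$)
$- \frac{880}{-1815} + \frac{1216}{J} = - \frac{880}{-1815} + \frac{1216}{420} = \left(-880\right) \left(- \frac{1}{1815}\right) + 1216 \cdot \frac{1}{420} = \frac{16}{33} + \frac{304}{105} = \frac{3904}{1155}$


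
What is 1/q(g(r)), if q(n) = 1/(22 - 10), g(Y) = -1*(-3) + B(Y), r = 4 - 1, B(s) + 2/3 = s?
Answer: 12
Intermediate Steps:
B(s) = -2/3 + s
r = 3
g(Y) = 7/3 + Y (g(Y) = -1*(-3) + (-2/3 + Y) = 3 + (-2/3 + Y) = 7/3 + Y)
q(n) = 1/12
1/q(g(r)) = 1/(1/12) = 12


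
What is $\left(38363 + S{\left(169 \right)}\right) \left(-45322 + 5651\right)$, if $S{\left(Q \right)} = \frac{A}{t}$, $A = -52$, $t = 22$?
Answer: $- \frac{16739852857}{11} \approx -1.5218 \cdot 10^{9}$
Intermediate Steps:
$S{\left(Q \right)} = - \frac{26}{11}$ ($S{\left(Q \right)} = - \frac{52}{22} = \left(-52\right) \frac{1}{22} = - \frac{26}{11}$)
$\left(38363 + S{\left(169 \right)}\right) \left(-45322 + 5651\right) = \left(38363 - \frac{26}{11}\right) \left(-45322 + 5651\right) = \frac{421967}{11} \left(-39671\right) = - \frac{16739852857}{11}$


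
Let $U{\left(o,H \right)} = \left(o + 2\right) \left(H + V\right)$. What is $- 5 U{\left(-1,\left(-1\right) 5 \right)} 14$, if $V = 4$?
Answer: $70$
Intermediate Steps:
$U{\left(o,H \right)} = \left(2 + o\right) \left(4 + H\right)$ ($U{\left(o,H \right)} = \left(o + 2\right) \left(H + 4\right) = \left(2 + o\right) \left(4 + H\right)$)
$- 5 U{\left(-1,\left(-1\right) 5 \right)} 14 = - 5 \left(8 + 2 \left(\left(-1\right) 5\right) + 4 \left(-1\right) + \left(-1\right) 5 \left(-1\right)\right) 14 = - 5 \left(8 + 2 \left(-5\right) - 4 - -5\right) 14 = - 5 \left(8 - 10 - 4 + 5\right) 14 = \left(-5\right) \left(-1\right) 14 = 5 \cdot 14 = 70$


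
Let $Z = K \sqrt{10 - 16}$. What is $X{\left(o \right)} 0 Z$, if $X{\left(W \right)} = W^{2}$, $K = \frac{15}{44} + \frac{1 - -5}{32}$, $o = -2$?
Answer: $0$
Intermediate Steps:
$K = \frac{93}{176}$ ($K = 15 \cdot \frac{1}{44} + \left(1 + 5\right) \frac{1}{32} = \frac{15}{44} + 6 \cdot \frac{1}{32} = \frac{15}{44} + \frac{3}{16} = \frac{93}{176} \approx 0.52841$)
$Z = \frac{93 i \sqrt{6}}{176}$ ($Z = \frac{93 \sqrt{10 - 16}}{176} = \frac{93 \sqrt{-6}}{176} = \frac{93 i \sqrt{6}}{176} \approx 1.2943 i$)
$X{\left(o \right)} 0 Z = \left(-2\right)^{2} \cdot 0 \frac{93 i \sqrt{6}}{176} = 4 \cdot 0 \frac{93 i \sqrt{6}}{176} = 0 \frac{93 i \sqrt{6}}{176} = 0$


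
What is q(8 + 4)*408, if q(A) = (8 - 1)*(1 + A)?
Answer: 37128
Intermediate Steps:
q(A) = 7 + 7*A (q(A) = 7*(1 + A) = 7 + 7*A)
q(8 + 4)*408 = (7 + 7*(8 + 4))*408 = (7 + 7*12)*408 = (7 + 84)*408 = 91*408 = 37128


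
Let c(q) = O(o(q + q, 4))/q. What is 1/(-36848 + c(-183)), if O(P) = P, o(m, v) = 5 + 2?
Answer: -183/6743191 ≈ -2.7138e-5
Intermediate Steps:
o(m, v) = 7
c(q) = 7/q
1/(-36848 + c(-183)) = 1/(-36848 + 7/(-183)) = 1/(-36848 + 7*(-1/183)) = 1/(-36848 - 7/183) = 1/(-6743191/183) = -183/6743191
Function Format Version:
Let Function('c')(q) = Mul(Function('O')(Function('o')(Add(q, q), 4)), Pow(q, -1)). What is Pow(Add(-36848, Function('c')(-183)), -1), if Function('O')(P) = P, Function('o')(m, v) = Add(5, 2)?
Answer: Rational(-183, 6743191) ≈ -2.7138e-5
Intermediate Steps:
Function('o')(m, v) = 7
Function('c')(q) = Mul(7, Pow(q, -1))
Pow(Add(-36848, Function('c')(-183)), -1) = Pow(Add(-36848, Mul(7, Pow(-183, -1))), -1) = Pow(Add(-36848, Mul(7, Rational(-1, 183))), -1) = Pow(Add(-36848, Rational(-7, 183)), -1) = Pow(Rational(-6743191, 183), -1) = Rational(-183, 6743191)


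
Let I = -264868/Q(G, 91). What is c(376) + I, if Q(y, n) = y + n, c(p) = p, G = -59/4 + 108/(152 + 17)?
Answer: -159507416/51977 ≈ -3068.8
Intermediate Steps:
G = -9539/676 (G = -59*1/4 + 108/169 = -59/4 + 108*(1/169) = -59/4 + 108/169 = -9539/676 ≈ -14.111)
Q(y, n) = n + y
I = -179050768/51977 (I = -264868/(91 - 9539/676) = -264868/51977/676 = -264868*676/51977 = -179050768/51977 ≈ -3444.8)
c(376) + I = 376 - 179050768/51977 = -159507416/51977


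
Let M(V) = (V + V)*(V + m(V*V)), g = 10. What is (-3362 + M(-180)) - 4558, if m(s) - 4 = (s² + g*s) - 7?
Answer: -378030182040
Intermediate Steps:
m(s) = -3 + s² + 10*s (m(s) = 4 + ((s² + 10*s) - 7) = 4 + (-7 + s² + 10*s) = -3 + s² + 10*s)
M(V) = 2*V*(-3 + V + V⁴ + 10*V²) (M(V) = (V + V)*(V + (-3 + (V*V)² + 10*(V*V))) = (2*V)*(V + (-3 + (V²)² + 10*V²)) = (2*V)*(V + (-3 + V⁴ + 10*V²)) = (2*V)*(-3 + V + V⁴ + 10*V²) = 2*V*(-3 + V + V⁴ + 10*V²))
(-3362 + M(-180)) - 4558 = (-3362 + 2*(-180)*(-3 - 180 + (-180)⁴ + 10*(-180)²)) - 4558 = (-3362 + 2*(-180)*(-3 - 180 + 1049760000 + 10*32400)) - 4558 = (-3362 + 2*(-180)*(-3 - 180 + 1049760000 + 324000)) - 4558 = (-3362 + 2*(-180)*1050083817) - 4558 = (-3362 - 378030174120) - 4558 = -378030177482 - 4558 = -378030182040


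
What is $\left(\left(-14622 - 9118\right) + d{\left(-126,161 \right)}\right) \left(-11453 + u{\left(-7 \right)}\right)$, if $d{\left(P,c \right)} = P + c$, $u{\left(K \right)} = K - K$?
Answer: $271493365$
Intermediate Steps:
$u{\left(K \right)} = 0$
$\left(\left(-14622 - 9118\right) + d{\left(-126,161 \right)}\right) \left(-11453 + u{\left(-7 \right)}\right) = \left(\left(-14622 - 9118\right) + \left(-126 + 161\right)\right) \left(-11453 + 0\right) = \left(-23740 + 35\right) \left(-11453\right) = \left(-23705\right) \left(-11453\right) = 271493365$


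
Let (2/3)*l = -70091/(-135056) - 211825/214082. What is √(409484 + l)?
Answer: √15627907439469555554258/195358504 ≈ 639.91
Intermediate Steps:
l = -551473611/781434016 (l = 3*(-70091/(-135056) - 211825/214082)/2 = 3*(-70091*(-1/135056) - 211825*1/214082)/2 = 3*(70091/135056 - 5725/5786)/2 = (3/2)*(-183824537/390717008) = -551473611/781434016 ≈ -0.70572)
√(409484 + l) = √(409484 - 551473611/781434016) = √(319984175134133/781434016) = √15627907439469555554258/195358504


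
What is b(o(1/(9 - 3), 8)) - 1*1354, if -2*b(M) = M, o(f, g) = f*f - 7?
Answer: -97237/72 ≈ -1350.5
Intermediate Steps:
o(f, g) = -7 + f² (o(f, g) = f² - 7 = -7 + f²)
b(M) = -M/2
b(o(1/(9 - 3), 8)) - 1*1354 = -(-7 + (1/(9 - 3))²)/2 - 1*1354 = -(-7 + (1/6)²)/2 - 1354 = -(-7 + (⅙)²)/2 - 1354 = -(-7 + 1/36)/2 - 1354 = -½*(-251/36) - 1354 = 251/72 - 1354 = -97237/72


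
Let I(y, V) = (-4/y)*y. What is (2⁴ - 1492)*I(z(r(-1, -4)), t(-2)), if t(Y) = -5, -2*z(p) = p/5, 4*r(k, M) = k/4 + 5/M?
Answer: 5904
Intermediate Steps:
r(k, M) = k/16 + 5/(4*M) (r(k, M) = (k/4 + 5/M)/4 = (5/M + k/4)/4 = k/16 + 5/(4*M))
z(p) = -p/10 (z(p) = -p/(2*5) = -p/10)
I(y, V) = -4
(2⁴ - 1492)*I(z(r(-1, -4)), t(-2)) = (2⁴ - 1492)*(-4) = (16 - 1492)*(-4) = -1476*(-4) = 5904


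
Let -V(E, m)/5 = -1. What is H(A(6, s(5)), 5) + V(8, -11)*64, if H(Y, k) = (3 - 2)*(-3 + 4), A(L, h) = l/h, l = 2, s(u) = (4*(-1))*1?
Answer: 321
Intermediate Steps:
s(u) = -4 (s(u) = -4*1 = -4)
V(E, m) = 5 (V(E, m) = -5*(-1) = 5)
A(L, h) = 2/h
H(Y, k) = 1 (H(Y, k) = 1*1 = 1)
H(A(6, s(5)), 5) + V(8, -11)*64 = 1 + 5*64 = 1 + 320 = 321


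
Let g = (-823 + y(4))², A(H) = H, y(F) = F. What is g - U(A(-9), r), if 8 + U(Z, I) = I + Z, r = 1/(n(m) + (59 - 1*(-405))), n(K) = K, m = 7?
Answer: 315936437/471 ≈ 6.7078e+5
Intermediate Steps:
r = 1/471 (r = 1/(7 + (59 - 1*(-405))) = 1/(7 + (59 + 405)) = 1/(7 + 464) = 1/471 ≈ 0.0021231)
U(Z, I) = -8 + I + Z (U(Z, I) = -8 + (I + Z) = -8 + I + Z)
g = 670761 (g = (-823 + 4)² = (-819)² = 670761)
g - U(A(-9), r) = 670761 - (-8 + 1/471 - 9) = 670761 - 1*(-8006/471) = 670761 + 8006/471 = 315936437/471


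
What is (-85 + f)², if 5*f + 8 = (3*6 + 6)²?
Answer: 20449/25 ≈ 817.96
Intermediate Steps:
f = 568/5 (f = -8/5 + (3*6 + 6)²/5 = -8/5 + (18 + 6)²/5 = -8/5 + (⅕)*24² = -8/5 + (⅕)*576 = -8/5 + 576/5 = 568/5 ≈ 113.60)
(-85 + f)² = (-85 + 568/5)² = (143/5)² = 20449/25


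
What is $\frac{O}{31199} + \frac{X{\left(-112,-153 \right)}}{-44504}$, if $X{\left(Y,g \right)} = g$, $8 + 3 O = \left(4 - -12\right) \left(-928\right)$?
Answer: $- \frac{215610361}{1388480296} \approx -0.15529$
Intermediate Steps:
$O = -4952$ ($O = - \frac{8}{3} + \frac{\left(4 - -12\right) \left(-928\right)}{3} = - \frac{8}{3} + \frac{\left(4 + 12\right) \left(-928\right)}{3} = - \frac{8}{3} + \frac{16 \left(-928\right)}{3} = - \frac{8}{3} + \frac{1}{3} \left(-14848\right) = - \frac{8}{3} - \frac{14848}{3} = -4952$)
$\frac{O}{31199} + \frac{X{\left(-112,-153 \right)}}{-44504} = - \frac{4952}{31199} - \frac{153}{-44504} = \left(-4952\right) \frac{1}{31199} - - \frac{153}{44504} = - \frac{4952}{31199} + \frac{153}{44504} = - \frac{215610361}{1388480296}$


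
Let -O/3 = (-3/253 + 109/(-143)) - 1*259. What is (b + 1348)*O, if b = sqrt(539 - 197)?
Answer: 3455181468/3289 + 7689573*sqrt(38)/3289 ≈ 1.0649e+6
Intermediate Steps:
b = 3*sqrt(38) (b = sqrt(342) = 3*sqrt(38) ≈ 18.493)
O = 2563191/3289 (O = -3*((-3/253 + 109/(-143)) - 1*259) = -3*((-3*1/253 + 109*(-1/143)) - 259) = -3*((-3/253 - 109/143) - 259) = -3*(-2546/3289 - 259) = -3*(-854397/3289) = 2563191/3289 ≈ 779.32)
(b + 1348)*O = (3*sqrt(38) + 1348)*(2563191/3289) = (1348 + 3*sqrt(38))*(2563191/3289) = 3455181468/3289 + 7689573*sqrt(38)/3289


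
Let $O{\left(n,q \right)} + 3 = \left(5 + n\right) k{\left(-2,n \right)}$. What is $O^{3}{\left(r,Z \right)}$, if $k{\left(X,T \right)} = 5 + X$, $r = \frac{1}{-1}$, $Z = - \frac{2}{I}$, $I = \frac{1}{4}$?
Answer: $729$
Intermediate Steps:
$I = \frac{1}{4} \approx 0.25$
$Z = -8$ ($Z = - 2 \frac{1}{\frac{1}{4}} = \left(-2\right) 4 = -8$)
$r = -1$
$O{\left(n,q \right)} = 12 + 3 n$ ($O{\left(n,q \right)} = -3 + \left(5 + n\right) \left(5 - 2\right) = -3 + \left(5 + n\right) 3 = -3 + \left(15 + 3 n\right) = 12 + 3 n$)
$O^{3}{\left(r,Z \right)} = \left(12 + 3 \left(-1\right)\right)^{3} = \left(12 - 3\right)^{3} = 9^{3} = 729$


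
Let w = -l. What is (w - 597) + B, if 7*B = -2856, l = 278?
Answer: -1283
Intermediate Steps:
B = -408 (B = (1/7)*(-2856) = -408)
w = -278 (w = -1*278 = -278)
(w - 597) + B = (-278 - 597) - 408 = -875 - 408 = -1283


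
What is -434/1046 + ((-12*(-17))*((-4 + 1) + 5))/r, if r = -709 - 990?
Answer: -582067/888577 ≈ -0.65506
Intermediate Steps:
r = -1699
-434/1046 + ((-12*(-17))*((-4 + 1) + 5))/r = -434/1046 + ((-12*(-17))*((-4 + 1) + 5))/(-1699) = -434*1/1046 + (204*(-3 + 5))*(-1/1699) = -217/523 + (204*2)*(-1/1699) = -217/523 + 408*(-1/1699) = -217/523 - 408/1699 = -582067/888577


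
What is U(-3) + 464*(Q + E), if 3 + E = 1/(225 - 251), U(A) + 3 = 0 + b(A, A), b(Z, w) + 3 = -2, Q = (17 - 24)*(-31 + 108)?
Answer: -3269680/13 ≈ -2.5151e+5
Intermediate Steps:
Q = -539 (Q = -7*77 = -539)
b(Z, w) = -5 (b(Z, w) = -3 - 2 = -5)
U(A) = -8 (U(A) = -3 + (0 - 5) = -3 - 5 = -8)
E = -79/26 (E = -3 + 1/(225 - 251) = -3 + 1/(-26) = -3 - 1/26 = -79/26 ≈ -3.0385)
U(-3) + 464*(Q + E) = -8 + 464*(-539 - 79/26) = -8 + 464*(-14093/26) = -8 - 3269576/13 = -3269680/13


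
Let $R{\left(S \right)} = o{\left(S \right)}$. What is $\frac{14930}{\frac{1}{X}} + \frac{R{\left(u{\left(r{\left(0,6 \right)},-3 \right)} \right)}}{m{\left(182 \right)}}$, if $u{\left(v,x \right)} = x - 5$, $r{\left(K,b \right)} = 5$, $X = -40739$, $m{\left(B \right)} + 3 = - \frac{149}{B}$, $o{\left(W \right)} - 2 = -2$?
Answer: $-608233270$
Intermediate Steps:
$o{\left(W \right)} = 0$ ($o{\left(W \right)} = 2 - 2 = 0$)
$m{\left(B \right)} = -3 - \frac{149}{B}$
$u{\left(v,x \right)} = -5 + x$
$R{\left(S \right)} = 0$
$\frac{14930}{\frac{1}{X}} + \frac{R{\left(u{\left(r{\left(0,6 \right)},-3 \right)} \right)}}{m{\left(182 \right)}} = \frac{14930}{\frac{1}{-40739}} + \frac{0}{-3 - \frac{149}{182}} = \frac{14930}{- \frac{1}{40739}} + \frac{0}{-3 - \frac{149}{182}} = 14930 \left(-40739\right) + \frac{0}{-3 - \frac{149}{182}} = -608233270 + \frac{0}{- \frac{695}{182}} = -608233270 + 0 \left(- \frac{182}{695}\right) = -608233270 + 0 = -608233270$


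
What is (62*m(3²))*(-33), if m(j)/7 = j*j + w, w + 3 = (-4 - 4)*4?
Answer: -658812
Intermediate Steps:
w = -35 (w = -3 + (-4 - 4)*4 = -3 - 8*4 = -3 - 32 = -35)
m(j) = -245 + 7*j² (m(j) = 7*(j*j - 35) = 7*(j² - 35) = 7*(-35 + j²) = -245 + 7*j²)
(62*m(3²))*(-33) = (62*(-245 + 7*(3²)²))*(-33) = (62*(-245 + 7*9²))*(-33) = (62*(-245 + 7*81))*(-33) = (62*(-245 + 567))*(-33) = (62*322)*(-33) = 19964*(-33) = -658812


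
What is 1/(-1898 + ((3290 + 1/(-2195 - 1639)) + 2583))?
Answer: 3834/15240149 ≈ 0.00025157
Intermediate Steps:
1/(-1898 + ((3290 + 1/(-2195 - 1639)) + 2583)) = 1/(-1898 + ((3290 + 1/(-3834)) + 2583)) = 1/(-1898 + ((3290 - 1/3834) + 2583)) = 1/(-1898 + (12613859/3834 + 2583)) = 1/(-1898 + 22517081/3834) = 1/(15240149/3834) = 3834/15240149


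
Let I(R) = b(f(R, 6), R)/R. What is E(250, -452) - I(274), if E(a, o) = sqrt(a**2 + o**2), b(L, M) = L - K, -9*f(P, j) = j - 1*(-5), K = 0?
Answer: 11/2466 + 2*sqrt(66701) ≈ 516.54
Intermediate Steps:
f(P, j) = -5/9 - j/9 (f(P, j) = -(j - 1*(-5))/9 = -(j + 5)/9 = -(5 + j)/9 = -5/9 - j/9)
b(L, M) = L (b(L, M) = L - 1*0 = L + 0 = L)
I(R) = -11/(9*R) (I(R) = (-5/9 - 1/9*6)/R = (-5/9 - 2/3)/R = -11/(9*R))
E(250, -452) - I(274) = sqrt(250**2 + (-452)**2) - (-11)/(9*274) = sqrt(62500 + 204304) - (-11)/(9*274) = sqrt(266804) - 1*(-11/2466) = 2*sqrt(66701) + 11/2466 = 11/2466 + 2*sqrt(66701)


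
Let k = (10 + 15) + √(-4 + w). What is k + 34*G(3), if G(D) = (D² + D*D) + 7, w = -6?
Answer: 875 + I*√10 ≈ 875.0 + 3.1623*I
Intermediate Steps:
G(D) = 7 + 2*D² (G(D) = (D² + D²) + 7 = 2*D² + 7 = 7 + 2*D²)
k = 25 + I*√10 (k = (10 + 15) + √(-4 - 6) = 25 + √(-10) = 25 + I*√10 ≈ 25.0 + 3.1623*I)
k + 34*G(3) = (25 + I*√10) + 34*(7 + 2*3²) = (25 + I*√10) + 34*(7 + 2*9) = (25 + I*√10) + 34*(7 + 18) = (25 + I*√10) + 34*25 = (25 + I*√10) + 850 = 875 + I*√10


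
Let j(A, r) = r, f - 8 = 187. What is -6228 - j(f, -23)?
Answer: -6205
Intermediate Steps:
f = 195 (f = 8 + 187 = 195)
-6228 - j(f, -23) = -6228 - 1*(-23) = -6228 + 23 = -6205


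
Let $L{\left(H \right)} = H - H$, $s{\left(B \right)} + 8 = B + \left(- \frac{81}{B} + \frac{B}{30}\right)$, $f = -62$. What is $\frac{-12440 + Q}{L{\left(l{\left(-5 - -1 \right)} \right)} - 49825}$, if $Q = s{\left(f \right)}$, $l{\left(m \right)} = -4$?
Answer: $\frac{11635007}{46337250} \approx 0.25109$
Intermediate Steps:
$s{\left(B \right)} = -8 - \frac{81}{B} + \frac{31 B}{30}$ ($s{\left(B \right)} = -8 + \left(B + \left(- \frac{81}{B} + \frac{B}{30}\right)\right) = -8 + \left(- \frac{81}{B} + \frac{31 B}{30}\right) = -8 - \frac{81}{B} + \frac{31 B}{30}$)
$L{\left(H \right)} = 0$
$Q = - \frac{65807}{930}$ ($Q = -8 - \frac{81}{-62} + \frac{31}{30} \left(-62\right) = -8 - - \frac{81}{62} - \frac{961}{15} = -8 + \frac{81}{62} - \frac{961}{15} = - \frac{65807}{930} \approx -70.76$)
$\frac{-12440 + Q}{L{\left(l{\left(-5 - -1 \right)} \right)} - 49825} = \frac{-12440 - \frac{65807}{930}}{0 - 49825} = - \frac{11635007}{930 \left(-49825\right)} = \left(- \frac{11635007}{930}\right) \left(- \frac{1}{49825}\right) = \frac{11635007}{46337250}$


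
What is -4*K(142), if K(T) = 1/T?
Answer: -2/71 ≈ -0.028169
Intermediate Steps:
-4*K(142) = -4/142 = -4*1/142 = -2/71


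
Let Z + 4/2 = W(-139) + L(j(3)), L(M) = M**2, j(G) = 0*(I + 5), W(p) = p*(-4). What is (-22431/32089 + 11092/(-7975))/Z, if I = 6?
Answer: -534818413/141774015350 ≈ -0.0037723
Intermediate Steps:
W(p) = -4*p
j(G) = 0 (j(G) = 0*(6 + 5) = 0*11 = 0)
Z = 554 (Z = -2 + (-4*(-139) + 0**2) = -2 + (556 + 0) = -2 + 556 = 554)
(-22431/32089 + 11092/(-7975))/Z = (-22431/32089 + 11092/(-7975))/554 = (-22431*1/32089 + 11092*(-1/7975))*(1/554) = (-22431/32089 - 11092/7975)*(1/554) = -534818413/255909775*1/554 = -534818413/141774015350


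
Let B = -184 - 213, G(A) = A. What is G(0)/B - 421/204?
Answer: -421/204 ≈ -2.0637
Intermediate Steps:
B = -397
G(0)/B - 421/204 = 0/(-397) - 421/204 = 0*(-1/397) - 421*1/204 = 0 - 421/204 = -421/204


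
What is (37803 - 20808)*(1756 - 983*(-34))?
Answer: 597850110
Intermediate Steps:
(37803 - 20808)*(1756 - 983*(-34)) = 16995*(1756 + 33422) = 16995*35178 = 597850110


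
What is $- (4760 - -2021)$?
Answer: $-6781$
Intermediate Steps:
$- (4760 - -2021) = - (4760 + 2021) = \left(-1\right) 6781 = -6781$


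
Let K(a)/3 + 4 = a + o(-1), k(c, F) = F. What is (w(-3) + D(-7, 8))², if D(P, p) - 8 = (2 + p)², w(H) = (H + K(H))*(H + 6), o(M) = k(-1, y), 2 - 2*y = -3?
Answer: 13689/4 ≈ 3422.3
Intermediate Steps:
y = 5/2 (y = 1 - ½*(-3) = 1 + 3/2 = 5/2 ≈ 2.5000)
o(M) = 5/2
K(a) = -9/2 + 3*a (K(a) = -12 + 3*(a + 5/2) = -12 + 3*(5/2 + a) = -12 + (15/2 + 3*a) = -9/2 + 3*a)
w(H) = (6 + H)*(-9/2 + 4*H) (w(H) = (H + (-9/2 + 3*H))*(H + 6) = (-9/2 + 4*H)*(6 + H) = (6 + H)*(-9/2 + 4*H))
D(P, p) = 8 + (2 + p)²
(w(-3) + D(-7, 8))² = ((-27 + 4*(-3)² + (39/2)*(-3)) + (8 + (2 + 8)²))² = ((-27 + 4*9 - 117/2) + (8 + 10²))² = ((-27 + 36 - 117/2) + (8 + 100))² = (-99/2 + 108)² = (117/2)² = 13689/4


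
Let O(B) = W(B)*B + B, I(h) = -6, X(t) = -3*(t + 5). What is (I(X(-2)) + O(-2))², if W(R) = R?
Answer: 16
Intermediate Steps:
X(t) = -15 - 3*t (X(t) = -3*(5 + t) = -15 - 3*t)
O(B) = B + B² (O(B) = B*B + B = B² + B = B + B²)
(I(X(-2)) + O(-2))² = (-6 - 2*(1 - 2))² = (-6 - 2*(-1))² = (-6 + 2)² = (-4)² = 16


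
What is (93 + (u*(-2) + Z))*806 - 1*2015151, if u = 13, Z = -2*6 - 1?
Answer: -1971627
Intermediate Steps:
Z = -13 (Z = -12 - 1 = -13)
(93 + (u*(-2) + Z))*806 - 1*2015151 = (93 + (13*(-2) - 13))*806 - 1*2015151 = (93 + (-26 - 13))*806 - 2015151 = (93 - 39)*806 - 2015151 = 54*806 - 2015151 = 43524 - 2015151 = -1971627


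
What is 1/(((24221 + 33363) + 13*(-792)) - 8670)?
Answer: 1/38618 ≈ 2.5895e-5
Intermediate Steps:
1/(((24221 + 33363) + 13*(-792)) - 8670) = 1/((57584 - 10296) - 8670) = 1/(47288 - 8670) = 1/38618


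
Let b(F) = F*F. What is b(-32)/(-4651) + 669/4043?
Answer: -1028513/18803993 ≈ -0.054697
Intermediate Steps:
b(F) = F²
b(-32)/(-4651) + 669/4043 = (-32)²/(-4651) + 669/4043 = 1024*(-1/4651) + 669*(1/4043) = -1024/4651 + 669/4043 = -1028513/18803993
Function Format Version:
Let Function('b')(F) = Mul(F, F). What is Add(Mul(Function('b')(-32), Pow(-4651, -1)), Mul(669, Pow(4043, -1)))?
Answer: Rational(-1028513, 18803993) ≈ -0.054697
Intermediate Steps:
Function('b')(F) = Pow(F, 2)
Add(Mul(Function('b')(-32), Pow(-4651, -1)), Mul(669, Pow(4043, -1))) = Add(Mul(Pow(-32, 2), Pow(-4651, -1)), Mul(669, Pow(4043, -1))) = Add(Mul(1024, Rational(-1, 4651)), Mul(669, Rational(1, 4043))) = Add(Rational(-1024, 4651), Rational(669, 4043)) = Rational(-1028513, 18803993)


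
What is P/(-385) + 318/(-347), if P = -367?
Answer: 4919/133595 ≈ 0.036820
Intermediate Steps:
P/(-385) + 318/(-347) = -367/(-385) + 318/(-347) = -367*(-1/385) + 318*(-1/347) = 367/385 - 318/347 = 4919/133595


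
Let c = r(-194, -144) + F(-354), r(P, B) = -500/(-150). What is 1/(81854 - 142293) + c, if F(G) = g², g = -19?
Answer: 66059824/181317 ≈ 364.33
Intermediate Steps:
r(P, B) = 10/3 (r(P, B) = -500*(-1/150) = 10/3)
F(G) = 361 (F(G) = (-19)² = 361)
c = 1093/3 (c = 10/3 + 361 = 1093/3 ≈ 364.33)
1/(81854 - 142293) + c = 1/(81854 - 142293) + 1093/3 = 1/(-60439) + 1093/3 = -1/60439 + 1093/3 = 66059824/181317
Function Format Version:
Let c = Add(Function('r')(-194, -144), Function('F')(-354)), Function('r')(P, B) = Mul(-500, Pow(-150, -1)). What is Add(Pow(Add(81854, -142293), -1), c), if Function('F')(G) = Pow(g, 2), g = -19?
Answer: Rational(66059824, 181317) ≈ 364.33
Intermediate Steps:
Function('r')(P, B) = Rational(10, 3) (Function('r')(P, B) = Mul(-500, Rational(-1, 150)) = Rational(10, 3))
Function('F')(G) = 361 (Function('F')(G) = Pow(-19, 2) = 361)
c = Rational(1093, 3) (c = Add(Rational(10, 3), 361) = Rational(1093, 3) ≈ 364.33)
Add(Pow(Add(81854, -142293), -1), c) = Add(Pow(Add(81854, -142293), -1), Rational(1093, 3)) = Add(Pow(-60439, -1), Rational(1093, 3)) = Add(Rational(-1, 60439), Rational(1093, 3)) = Rational(66059824, 181317)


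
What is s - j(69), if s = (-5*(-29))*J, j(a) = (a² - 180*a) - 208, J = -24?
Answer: 4387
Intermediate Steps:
j(a) = -208 + a² - 180*a
s = -3480 (s = -5*(-29)*(-24) = 145*(-24) = -3480)
s - j(69) = -3480 - (-208 + 69² - 180*69) = -3480 - (-208 + 4761 - 12420) = -3480 - 1*(-7867) = -3480 + 7867 = 4387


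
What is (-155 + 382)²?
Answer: 51529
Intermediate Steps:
(-155 + 382)² = 227² = 51529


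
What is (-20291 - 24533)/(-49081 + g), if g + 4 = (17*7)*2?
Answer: 44824/48847 ≈ 0.91764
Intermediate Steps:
g = 234 (g = -4 + (17*7)*2 = -4 + 119*2 = -4 + 238 = 234)
(-20291 - 24533)/(-49081 + g) = (-20291 - 24533)/(-49081 + 234) = -44824/(-48847) = -44824*(-1/48847) = 44824/48847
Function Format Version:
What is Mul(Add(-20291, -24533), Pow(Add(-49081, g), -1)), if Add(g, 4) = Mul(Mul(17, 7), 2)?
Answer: Rational(44824, 48847) ≈ 0.91764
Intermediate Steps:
g = 234 (g = Add(-4, Mul(Mul(17, 7), 2)) = Add(-4, Mul(119, 2)) = Add(-4, 238) = 234)
Mul(Add(-20291, -24533), Pow(Add(-49081, g), -1)) = Mul(Add(-20291, -24533), Pow(Add(-49081, 234), -1)) = Mul(-44824, Pow(-48847, -1)) = Mul(-44824, Rational(-1, 48847)) = Rational(44824, 48847)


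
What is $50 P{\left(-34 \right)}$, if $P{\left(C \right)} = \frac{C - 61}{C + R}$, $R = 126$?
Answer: $- \frac{2375}{46} \approx -51.63$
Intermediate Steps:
$P{\left(C \right)} = \frac{-61 + C}{126 + C}$ ($P{\left(C \right)} = \frac{C - 61}{C + 126} = \frac{-61 + C}{126 + C}$)
$50 P{\left(-34 \right)} = 50 \frac{-61 - 34}{126 - 34} = 50 \cdot \frac{1}{92} \left(-95\right) = 50 \left(- \frac{95}{92}\right) = - \frac{2375}{46}$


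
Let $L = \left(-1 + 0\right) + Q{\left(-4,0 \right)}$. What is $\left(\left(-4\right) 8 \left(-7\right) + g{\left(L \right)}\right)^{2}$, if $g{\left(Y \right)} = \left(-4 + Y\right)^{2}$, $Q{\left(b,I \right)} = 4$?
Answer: $50625$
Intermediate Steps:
$L = 3$ ($L = \left(-1 + 0\right) + 4 = -1 + 4 = 3$)
$\left(\left(-4\right) 8 \left(-7\right) + g{\left(L \right)}\right)^{2} = \left(\left(-4\right) 8 \left(-7\right) + \left(-4 + 3\right)^{2}\right)^{2} = \left(\left(-32\right) \left(-7\right) + \left(-1\right)^{2}\right)^{2} = \left(224 + 1\right)^{2} = 225^{2} = 50625$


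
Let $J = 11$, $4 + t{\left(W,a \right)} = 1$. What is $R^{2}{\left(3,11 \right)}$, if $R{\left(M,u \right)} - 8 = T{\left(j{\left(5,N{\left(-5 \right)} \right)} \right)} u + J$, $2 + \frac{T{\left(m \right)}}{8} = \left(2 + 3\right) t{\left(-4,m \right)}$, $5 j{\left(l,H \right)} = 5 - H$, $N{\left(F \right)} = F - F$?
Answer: $2181529$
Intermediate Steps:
$t{\left(W,a \right)} = -3$ ($t{\left(W,a \right)} = -4 + 1 = -3$)
$N{\left(F \right)} = 0$
$j{\left(l,H \right)} = 1 - \frac{H}{5}$ ($j{\left(l,H \right)} = \frac{5 - H}{5} = 1 - \frac{H}{5}$)
$T{\left(m \right)} = -136$ ($T{\left(m \right)} = -16 + 8 \left(2 + 3\right) \left(-3\right) = -16 + 8 \cdot 5 \left(-3\right) = -16 + 8 \left(-15\right) = -16 - 120 = -136$)
$R{\left(M,u \right)} = 19 - 136 u$ ($R{\left(M,u \right)} = 8 - \left(-11 + 136 u\right) = 19 - 136 u$)
$R^{2}{\left(3,11 \right)} = \left(19 - 1496\right)^{2} = \left(-1477\right)^{2} = 2181529$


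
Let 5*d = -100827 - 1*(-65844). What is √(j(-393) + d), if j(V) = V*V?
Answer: 9*√45510/5 ≈ 384.00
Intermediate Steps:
d = -34983/5 (d = (-100827 - 1*(-65844))/5 = (-100827 + 65844)/5 = (⅕)*(-34983) = -34983/5 ≈ -6996.6)
j(V) = V²
√(j(-393) + d) = √((-393)² - 34983/5) = √(154449 - 34983/5) = √(737262/5) = 9*√45510/5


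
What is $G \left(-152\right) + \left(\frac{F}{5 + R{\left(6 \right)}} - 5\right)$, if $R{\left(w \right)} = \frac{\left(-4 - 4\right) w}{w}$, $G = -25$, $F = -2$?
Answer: $\frac{11387}{3} \approx 3795.7$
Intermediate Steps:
$R{\left(w \right)} = -8$ ($R{\left(w \right)} = \frac{\left(-8\right) w}{w} = -8$)
$G \left(-152\right) + \left(\frac{F}{5 + R{\left(6 \right)}} - 5\right) = \left(-25\right) \left(-152\right) - \left(5 - \frac{1}{5 - 8} \left(-2\right)\right) = 3800 - \left(5 - \frac{1}{-3} \left(-2\right)\right) = 3800 - \frac{13}{3} = \frac{11387}{3}$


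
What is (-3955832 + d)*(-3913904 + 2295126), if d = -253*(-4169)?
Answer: 4696196386350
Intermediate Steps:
d = 1054757
(-3955832 + d)*(-3913904 + 2295126) = (-3955832 + 1054757)*(-3913904 + 2295126) = -2901075*(-1618778) = 4696196386350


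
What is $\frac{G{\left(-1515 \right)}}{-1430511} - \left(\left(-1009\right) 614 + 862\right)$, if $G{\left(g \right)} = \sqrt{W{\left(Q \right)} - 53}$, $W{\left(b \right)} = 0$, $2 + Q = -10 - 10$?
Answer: $618664 - \frac{i \sqrt{53}}{1430511} \approx 6.1866 \cdot 10^{5} - 5.0892 \cdot 10^{-6} i$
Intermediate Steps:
$Q = -22$ ($Q = -2 - 20 = -22$)
$G{\left(g \right)} = i \sqrt{53}$ ($G{\left(g \right)} = \sqrt{0 - 53} = \sqrt{-53} = i \sqrt{53}$)
$\frac{G{\left(-1515 \right)}}{-1430511} - \left(\left(-1009\right) 614 + 862\right) = \frac{i \sqrt{53}}{-1430511} - \left(\left(-1009\right) 614 + 862\right) = i \sqrt{53} \left(- \frac{1}{1430511}\right) - \left(-619526 + 862\right) = - \frac{i \sqrt{53}}{1430511} - -618664 = - \frac{i \sqrt{53}}{1430511} + 618664 = 618664 - \frac{i \sqrt{53}}{1430511}$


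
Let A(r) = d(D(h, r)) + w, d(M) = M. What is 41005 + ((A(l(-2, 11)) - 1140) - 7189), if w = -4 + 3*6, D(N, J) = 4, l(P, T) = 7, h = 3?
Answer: 32694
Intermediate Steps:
w = 14 (w = -4 + 18 = 14)
A(r) = 18 (A(r) = 4 + 14 = 18)
41005 + ((A(l(-2, 11)) - 1140) - 7189) = 41005 + ((18 - 1140) - 7189) = 41005 + (-1122 - 7189) = 41005 - 8311 = 32694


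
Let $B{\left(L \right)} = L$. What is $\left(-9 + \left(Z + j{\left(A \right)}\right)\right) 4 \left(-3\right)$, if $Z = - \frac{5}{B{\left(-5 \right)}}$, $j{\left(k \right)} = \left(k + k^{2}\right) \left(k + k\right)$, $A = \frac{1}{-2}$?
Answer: $93$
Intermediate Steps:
$A = - \frac{1}{2} \approx -0.5$
$j{\left(k \right)} = 2 k \left(k + k^{2}\right)$ ($j{\left(k \right)} = \left(k + k^{2}\right) 2 k = 2 k \left(k + k^{2}\right)$)
$Z = 1$ ($Z = - \frac{5}{-5} = \left(-5\right) \left(- \frac{1}{5}\right) = 1$)
$\left(-9 + \left(Z + j{\left(A \right)}\right)\right) 4 \left(-3\right) = \left(-9 + \left(1 + 2 \left(- \frac{1}{2}\right)^{2} \left(1 - \frac{1}{2}\right)\right)\right) 4 \left(-3\right) = \left(-9 + \left(1 + 2 \cdot \frac{1}{4} \cdot \frac{1}{2}\right)\right) \left(-12\right) = \left(-9 + \left(1 + \frac{1}{4}\right)\right) \left(-12\right) = \left(-9 + \frac{5}{4}\right) \left(-12\right) = \left(- \frac{31}{4}\right) \left(-12\right) = 93$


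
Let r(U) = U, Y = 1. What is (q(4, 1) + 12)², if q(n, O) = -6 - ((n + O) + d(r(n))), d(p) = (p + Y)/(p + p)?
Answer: 9/64 ≈ 0.14063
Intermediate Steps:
d(p) = (1 + p)/(2*p) (d(p) = (p + 1)/(p + p) = (1 + p)/((2*p)) = (1 + p)*(1/(2*p)) = (1 + p)/(2*p))
q(n, O) = -6 - O - n - (1 + n)/(2*n) (q(n, O) = -6 - ((n + O) + (1 + n)/(2*n)) = -6 - ((O + n) + (1 + n)/(2*n)) = -6 - (O + n + (1 + n)/(2*n)) = -6 + (-O - n - (1 + n)/(2*n)) = -6 - O - n - (1 + n)/(2*n))
(q(4, 1) + 12)² = ((-13/2 - 1*1 - 1*4 - ½/4) + 12)² = ((-13/2 - 1 - 4 - ½*¼) + 12)² = ((-13/2 - 1 - 4 - ⅛) + 12)² = (-93/8 + 12)² = (3/8)² = 9/64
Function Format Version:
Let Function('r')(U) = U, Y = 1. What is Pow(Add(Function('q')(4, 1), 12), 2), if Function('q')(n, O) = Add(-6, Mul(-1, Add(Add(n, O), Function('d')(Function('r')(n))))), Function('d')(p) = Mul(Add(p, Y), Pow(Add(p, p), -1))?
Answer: Rational(9, 64) ≈ 0.14063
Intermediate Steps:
Function('d')(p) = Mul(Rational(1, 2), Pow(p, -1), Add(1, p)) (Function('d')(p) = Mul(Add(p, 1), Pow(Add(p, p), -1)) = Mul(Add(1, p), Pow(Mul(2, p), -1)) = Mul(Add(1, p), Mul(Rational(1, 2), Pow(p, -1))) = Mul(Rational(1, 2), Pow(p, -1), Add(1, p)))
Function('q')(n, O) = Add(-6, Mul(-1, O), Mul(-1, n), Mul(Rational(-1, 2), Pow(n, -1), Add(1, n))) (Function('q')(n, O) = Add(-6, Mul(-1, Add(Add(n, O), Mul(Rational(1, 2), Pow(n, -1), Add(1, n))))) = Add(-6, Mul(-1, Add(Add(O, n), Mul(Rational(1, 2), Pow(n, -1), Add(1, n))))) = Add(-6, Mul(-1, Add(O, n, Mul(Rational(1, 2), Pow(n, -1), Add(1, n))))) = Add(-6, Add(Mul(-1, O), Mul(-1, n), Mul(Rational(-1, 2), Pow(n, -1), Add(1, n)))) = Add(-6, Mul(-1, O), Mul(-1, n), Mul(Rational(-1, 2), Pow(n, -1), Add(1, n))))
Pow(Add(Function('q')(4, 1), 12), 2) = Pow(Add(Add(Rational(-13, 2), Mul(-1, 1), Mul(-1, 4), Mul(Rational(-1, 2), Pow(4, -1))), 12), 2) = Pow(Add(Add(Rational(-13, 2), -1, -4, Mul(Rational(-1, 2), Rational(1, 4))), 12), 2) = Pow(Add(Add(Rational(-13, 2), -1, -4, Rational(-1, 8)), 12), 2) = Pow(Add(Rational(-93, 8), 12), 2) = Pow(Rational(3, 8), 2) = Rational(9, 64)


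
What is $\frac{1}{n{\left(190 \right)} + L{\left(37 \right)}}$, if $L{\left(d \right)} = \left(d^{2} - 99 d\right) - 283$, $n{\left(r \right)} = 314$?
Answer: $- \frac{1}{2263} \approx -0.00044189$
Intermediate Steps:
$L{\left(d \right)} = -283 + d^{2} - 99 d$
$\frac{1}{n{\left(190 \right)} + L{\left(37 \right)}} = \frac{1}{314 - \left(3946 - 1369\right)} = \frac{1}{314 - 2577} = \frac{1}{-2263} = - \frac{1}{2263}$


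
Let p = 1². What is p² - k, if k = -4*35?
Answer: 141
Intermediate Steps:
p = 1
k = -140
p² - k = 1² - 1*(-140) = 1 + 140 = 141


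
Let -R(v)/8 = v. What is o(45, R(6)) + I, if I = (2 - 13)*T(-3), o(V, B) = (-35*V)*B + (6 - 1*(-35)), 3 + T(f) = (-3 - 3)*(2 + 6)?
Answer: 76202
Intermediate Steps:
R(v) = -8*v
T(f) = -51 (T(f) = -3 + (-3 - 3)*(2 + 6) = -3 - 6*8 = -3 - 48 = -51)
o(V, B) = 41 - 35*B*V (o(V, B) = -35*B*V + (6 + 35) = -35*B*V + 41 = 41 - 35*B*V)
I = 561 (I = (2 - 13)*(-51) = -11*(-51) = 561)
o(45, R(6)) + I = (41 - 35*(-8*6)*45) + 561 = (41 - 35*(-48)*45) + 561 = (41 + 75600) + 561 = 75641 + 561 = 76202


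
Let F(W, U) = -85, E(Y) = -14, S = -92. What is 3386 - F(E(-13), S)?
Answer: 3471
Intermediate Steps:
3386 - F(E(-13), S) = 3386 - 1*(-85) = 3386 + 85 = 3471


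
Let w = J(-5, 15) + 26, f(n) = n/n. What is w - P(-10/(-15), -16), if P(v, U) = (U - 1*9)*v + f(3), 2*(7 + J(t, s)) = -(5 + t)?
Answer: 104/3 ≈ 34.667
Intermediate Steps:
J(t, s) = -19/2 - t/2 (J(t, s) = -7 + (-(5 + t))/2 = -7 + (-5 - t)/2 = -7 + (-5/2 - t/2) = -19/2 - t/2)
f(n) = 1
w = 19 (w = (-19/2 - 1/2*(-5)) + 26 = (-19/2 + 5/2) + 26 = -7 + 26 = 19)
P(v, U) = 1 + v*(-9 + U) (P(v, U) = (U - 1*9)*v + 1 = (U - 9)*v + 1 = (-9 + U)*v + 1 = v*(-9 + U) + 1 = 1 + v*(-9 + U))
w - P(-10/(-15), -16) = 19 - (1 - (-90)/(-15) - (-160)/(-15)) = 19 - (1 - (-90)*(-1)/15 - (-160)*(-1)/15) = 19 - (1 - 9*2/3 - 16*2/3) = 19 - (1 - 6 - 32/3) = 19 - 1*(-47/3) = 19 + 47/3 = 104/3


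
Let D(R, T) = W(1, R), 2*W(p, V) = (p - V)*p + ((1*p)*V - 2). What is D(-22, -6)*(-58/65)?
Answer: 29/65 ≈ 0.44615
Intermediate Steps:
W(p, V) = -1 + V*p/2 + p*(p - V)/2 (W(p, V) = ((p - V)*p + ((1*p)*V - 2))/2 = (p*(p - V) + (p*V - 2))/2 = (p*(p - V) + (V*p - 2))/2 = (p*(p - V) + (-2 + V*p))/2 = (-2 + V*p + p*(p - V))/2 = -1 + V*p/2 + p*(p - V)/2)
D(R, T) = -1/2 (D(R, T) = -1 + (1/2)*1**2 = -1 + (1/2)*1 = -1 + 1/2 = -1/2)
D(-22, -6)*(-58/65) = -(-29)/65 = -1/2*(-58/65) = 29/65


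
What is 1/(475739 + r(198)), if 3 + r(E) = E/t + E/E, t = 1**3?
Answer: 1/475935 ≈ 2.1011e-6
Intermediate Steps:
t = 1
r(E) = -2 + E (r(E) = -3 + (E/1 + E/E) = -3 + (E*1 + 1) = -3 + (E + 1) = -3 + (1 + E) = -2 + E)
1/(475739 + r(198)) = 1/(475739 + (-2 + 198)) = 1/(475739 + 196) = 1/475935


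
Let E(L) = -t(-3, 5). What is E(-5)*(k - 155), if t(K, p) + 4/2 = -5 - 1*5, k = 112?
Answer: -516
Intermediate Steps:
t(K, p) = -12 (t(K, p) = -2 + (-5 - 1*5) = -2 + (-5 - 5) = -2 - 10 = -12)
E(L) = 12 (E(L) = -1*(-12) = 12)
E(-5)*(k - 155) = 12*(112 - 155) = 12*(-43) = -516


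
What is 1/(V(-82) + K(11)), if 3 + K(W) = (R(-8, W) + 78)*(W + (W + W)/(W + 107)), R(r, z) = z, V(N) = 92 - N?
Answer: 59/68829 ≈ 0.00085720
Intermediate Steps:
K(W) = -3 + (78 + W)*(W + 2*W/(107 + W)) (K(W) = -3 + (W + 78)*(W + (W + W)/(W + 107)) = -3 + (78 + W)*(W + (2*W)/(107 + W)) = -3 + (78 + W)*(W + 2*W/(107 + W)))
1/(V(-82) + K(11)) = 1/((92 - 1*(-82)) + (-321 + 11**3 + 187*11**2 + 8499*11)/(107 + 11)) = 1/((92 + 82) + (-321 + 1331 + 187*121 + 93489)/118) = 1/(174 + (-321 + 1331 + 22627 + 93489)/118) = 1/(174 + (1/118)*117126) = 1/(174 + 58563/59) = 1/(68829/59) = 59/68829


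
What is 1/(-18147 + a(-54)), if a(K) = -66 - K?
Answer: -1/18159 ≈ -5.5069e-5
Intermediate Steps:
1/(-18147 + a(-54)) = 1/(-18147 + (-66 - 1*(-54))) = 1/(-18147 + (-66 + 54)) = 1/(-18147 - 12) = 1/(-18159) = -1/18159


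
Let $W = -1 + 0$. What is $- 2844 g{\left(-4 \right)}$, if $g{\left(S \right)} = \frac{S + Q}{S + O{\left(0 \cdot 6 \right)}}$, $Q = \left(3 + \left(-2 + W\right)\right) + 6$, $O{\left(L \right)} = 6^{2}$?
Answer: $- \frac{711}{4} \approx -177.75$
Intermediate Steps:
$W = -1$
$O{\left(L \right)} = 36$
$Q = 6$ ($Q = \left(3 - 3\right) + 6 = 0 + 6 = 6$)
$g{\left(S \right)} = \frac{6 + S}{36 + S}$ ($g{\left(S \right)} = \frac{S + 6}{S + 36} = \frac{6 + S}{36 + S}$)
$- 2844 g{\left(-4 \right)} = - 2844 \frac{6 - 4}{36 - 4} = - 2844 \cdot \frac{1}{32} \cdot 2 = \left(-2844\right) \frac{1}{16} = - \frac{711}{4}$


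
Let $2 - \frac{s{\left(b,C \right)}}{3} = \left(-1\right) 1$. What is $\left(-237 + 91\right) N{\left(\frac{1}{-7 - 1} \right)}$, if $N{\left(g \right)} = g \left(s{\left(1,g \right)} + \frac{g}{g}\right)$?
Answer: $\frac{365}{2} \approx 182.5$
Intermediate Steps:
$s{\left(b,C \right)} = 9$ ($s{\left(b,C \right)} = 6 - 3 \left(\left(-1\right) 1\right) = 6 - -3 = 6 + 3 = 9$)
$N{\left(g \right)} = 10 g$ ($N{\left(g \right)} = g \left(9 + \frac{g}{g}\right) = g \left(9 + 1\right) = g 10 = 10 g$)
$\left(-237 + 91\right) N{\left(\frac{1}{-7 - 1} \right)} = \left(-237 + 91\right) \frac{10}{-7 - 1} = - 146 \frac{10}{-8} = - 146 \cdot 10 \left(- \frac{1}{8}\right) = \left(-146\right) \left(- \frac{5}{4}\right) = \frac{365}{2}$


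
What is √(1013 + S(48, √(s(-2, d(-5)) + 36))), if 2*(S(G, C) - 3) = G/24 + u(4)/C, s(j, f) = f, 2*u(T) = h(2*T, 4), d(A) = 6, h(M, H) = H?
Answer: √(1793988 + 42*√42)/42 ≈ 31.893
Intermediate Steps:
u(T) = 2 (u(T) = (½)*4 = 2)
S(G, C) = 3 + 1/C + G/48 (S(G, C) = 3 + (G/24 + 2/C)/2 = 3 + (2/C + G/24)/2 = 3 + (1/C + G/48) = 3 + 1/C + G/48)
√(1013 + S(48, √(s(-2, d(-5)) + 36))) = √(1013 + (3 + 1/(√(6 + 36)) + (1/48)*48)) = √(1013 + (3 + 1/(√42) + 1)) = √(1013 + (3 + √42/42 + 1)) = √(1013 + (4 + √42/42)) = √(1017 + √42/42)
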